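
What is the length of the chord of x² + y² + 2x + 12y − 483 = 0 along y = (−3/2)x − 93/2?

Express y = (−93 − 3x)/2 and substitute into the circle:
13x² + 494x + 4485 = 0  ⟹  x² + 38x + 345 = 0
x = −15 or x = −23, giving (−15, −24) and (−23, −12).
|(−15, −24) − (−23, −12)| = √((8)² + (−12)²) = 4√13.

4√13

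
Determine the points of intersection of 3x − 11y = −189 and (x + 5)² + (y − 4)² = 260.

(−19, 12) and (3, 18)

Express y = (189 + 3x)/11 and substitute into the circle:
130x² + 2080x − 7410 = 0  ⟹  x² + 16x − 57 = 0
x = 3 or x = −19, giving (3, 18) and (−19, 12).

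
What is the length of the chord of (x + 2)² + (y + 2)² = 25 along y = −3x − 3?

3√10

Centre (−2, −2), r² = 25. Perpendicular distance d from centre to line = |−5| / √10 = 5/√10.
Chord = 2√(r² − d²) = 2·√(45/2) = 3√10.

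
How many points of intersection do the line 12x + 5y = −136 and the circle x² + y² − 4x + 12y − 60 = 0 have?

1

Centre (2, −6), r² = 100. Distance² from centre to line = (130)²/169 = 100.
Since d² = r², the line is tangent.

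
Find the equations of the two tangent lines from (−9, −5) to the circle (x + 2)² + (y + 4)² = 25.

Write the tangent as mx − y + (−5 − m·(−9)) = 0 and set its distance from the centre to 5:
(7m − (1))² = 25(m² + 1)
12m² − 7m − 12 = 0, so m = 4/3 or m = −3/4.
Through (−9, −5) these give 4x − 3y = −21 and 3x + 4y = −47.

4x − 3y = −21 and 3x + 4y = −47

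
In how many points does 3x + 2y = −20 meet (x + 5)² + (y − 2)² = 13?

Substituting the line into the circle gives 13x² + 184x + 624 = 0.
Δ = 33856 − 32448 = 1408.
Two real roots: the line is a secant.

2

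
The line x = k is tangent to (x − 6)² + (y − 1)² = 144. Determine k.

k = −6 or k = 18

Tangency holds when the distance from the centre (6, 1) to the line equals the radius 12:
|1·6 + 0·1 − k| / √1 = 12
|k − (6)| = 12, so k = 18 or k = −6.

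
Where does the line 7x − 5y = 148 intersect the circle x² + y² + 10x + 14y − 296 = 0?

Substitute y = (−148 + 7x)/5:
74x² − 1332x + 4144 = 0  ⟹  x² − 18x + 56 = 0
x = 14 or x = 4, giving (14, −10) and (4, −24).

(4, −24) and (14, −10)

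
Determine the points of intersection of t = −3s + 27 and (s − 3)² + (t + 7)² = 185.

From the line, t = −3s + 27. Substituting:
10s² − 210s + 980 = 0  ⟹  s² − 21s + 98 = 0
s = 14 or s = 7, giving (14, −15) and (7, 6).

(7, 6) and (14, −15)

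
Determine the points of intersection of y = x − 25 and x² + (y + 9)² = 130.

From the line, y = x − 25. Substituting:
2x² − 32x + 126 = 0  ⟹  x² − 16x + 63 = 0
x = 9 or x = 7, giving (9, −16) and (7, −18).

(7, −18) and (9, −16)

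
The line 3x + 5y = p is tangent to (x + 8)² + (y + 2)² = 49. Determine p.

For a tangent, require d(centre, line) = r = 7.
|3·(−8) + 5·(−2) − p| / √34 = 7
|p − (−34)| = 7√34.

p = −34 ± 7√34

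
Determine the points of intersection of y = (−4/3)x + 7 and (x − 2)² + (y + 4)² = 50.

Express y = (21 − 4x)/3 and substitute into the circle:
25x² − 300x + 675 = 0  ⟹  x² − 12x + 27 = 0
x = 9 or x = 3, giving (9, −5) and (3, 3).

(3, 3) and (9, −5)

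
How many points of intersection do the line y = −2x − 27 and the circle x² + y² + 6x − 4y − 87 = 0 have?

Centre (−3, 2), r² = 100. Distance² from centre to line = (23)²/5 = 529/5.
Since d² > r², the line lies outside the circle.

0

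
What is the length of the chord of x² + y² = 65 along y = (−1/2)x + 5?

6√5

Express y = (10 − x)/2 and substitute into the circle:
5x² − 20x − 160 = 0  ⟹  x² − 4x − 32 = 0
x = 8 or x = −4, giving (8, 1) and (−4, 7).
Chord length = distance between (8, 1) and (−4, 7) = √180 = 6√5.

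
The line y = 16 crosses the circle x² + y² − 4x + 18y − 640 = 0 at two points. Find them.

(−8, 16) and (12, 16)

Express y = 16 and substitute into the circle:
x² − 4x − 96 = 0
x = 12 or x = −8, giving (12, 16) and (−8, 16).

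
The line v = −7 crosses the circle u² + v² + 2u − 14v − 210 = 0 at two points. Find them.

From the line, v = −7. Substituting:
u² + 2u − 63 = 0
u = 7 or u = −9, giving (7, −7) and (−9, −7).

(−9, −7) and (7, −7)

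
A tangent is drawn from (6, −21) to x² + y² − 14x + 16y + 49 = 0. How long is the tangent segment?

√106

With centre O = (7, −8), |OP|² = 170 and r² = 64.
The tangent meets the radius at right angles, so tangent² = |PO|² − r² = 170 − 64 = 106.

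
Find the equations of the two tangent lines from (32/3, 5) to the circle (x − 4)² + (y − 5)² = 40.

3x − y = 27 and 3x + y = 37

Let a tangent through (32/3, 5) have slope m. Its distance from (4, 5) must equal 2√10:
[m·(−20/3) − (0)]² = 40(m² + 1)
m² − 9 = 0, so m = 3 or m = −3.
Through (32/3, 5) these give 3x − y = 27 and 3x + y = 37.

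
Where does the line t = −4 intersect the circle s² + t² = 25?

(−3, −4) and (3, −4)

From the line, t = −4. Substituting:
s² − 9 = 0
s = 3 or s = −3, giving (3, −4) and (−3, −4).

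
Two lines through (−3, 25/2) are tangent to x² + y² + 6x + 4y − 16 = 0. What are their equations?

Let a tangent through (−3, 25/2) have slope m. Its distance from (−3, −2) must equal √29:
(0m − (−29/2))² = 29(m² + 1)
4m² − 25 = 0, so m = −5/2 or m = 5/2.
With m = −5/2: 5x + 2y = 10. With m = 5/2: 5x − 2y = −40.

5x + 2y = 10 and 5x − 2y = −40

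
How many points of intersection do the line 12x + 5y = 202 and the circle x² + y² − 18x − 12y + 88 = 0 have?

d² = (12·9 + 5·6 − (202))²/169 = 4096/169; r² = 29.
Since d² < r², the line cuts the circle twice.

2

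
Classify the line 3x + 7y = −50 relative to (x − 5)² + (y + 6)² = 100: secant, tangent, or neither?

Substituting the line into the circle gives 58x² − 442x − 3611 = 0.
Δ = 195364 − (−837752) = 1033116.
Two real roots: the line is a secant.

secant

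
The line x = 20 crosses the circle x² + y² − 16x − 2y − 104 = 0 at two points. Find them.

The line gives x = 20. Substituting into the circle:
y² − 2y − 24 = 0
y = 6 or y = −4, giving (20, 6) and (20, −4).

(20, −4) and (20, 6)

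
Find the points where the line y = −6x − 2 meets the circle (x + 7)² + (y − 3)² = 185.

From the line, y = −6x − 2. Substituting:
37x² + 74x − 111 = 0  ⟹  x² + 2x − 3 = 0
x = 1 or x = −3, giving (1, −8) and (−3, 16).

(−3, 16) and (1, −8)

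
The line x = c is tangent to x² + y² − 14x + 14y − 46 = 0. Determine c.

The line touches the circle iff its distance from (7, −7) is 12:
|1·7 + 0·(−7) − c| / √1 = 12
|c − (7)| = 12, so c = 19 or c = −5.

c = −5 or c = 19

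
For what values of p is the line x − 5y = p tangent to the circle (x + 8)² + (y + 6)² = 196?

For a tangent, require d(centre, line) = r = 14.
|1·(−8) − 5·(−6) − p| / √26 = 14
|p − (22)| = 14√26.

p = 22 ± 14√26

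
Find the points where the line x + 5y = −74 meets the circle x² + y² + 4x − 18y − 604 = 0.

Express y = (−74 − x)/5 and substitute into the circle:
26x² + 338x − 2964 = 0  ⟹  x² + 13x − 114 = 0
x = 6 or x = −19, giving (6, −16) and (−19, −11).

(−19, −11) and (6, −16)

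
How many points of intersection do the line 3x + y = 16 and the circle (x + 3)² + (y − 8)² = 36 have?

2

Substituting the line into the circle gives 10x² − 42x + 37 = 0.
Δ = 1764 − 1480 = 284.
Two real roots: the line is a secant.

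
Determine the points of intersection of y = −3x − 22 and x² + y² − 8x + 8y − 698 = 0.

Express y = −3x − 22 and substitute into the circle:
10x² + 100x − 390 = 0  ⟹  x² + 10x − 39 = 0
x = 3 or x = −13, giving (3, −31) and (−13, 17).

(−13, 17) and (3, −31)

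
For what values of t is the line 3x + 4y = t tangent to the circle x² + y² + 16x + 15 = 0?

t = −59 or t = 11

The line touches the circle iff its distance from (−8, 0) is 7:
|3·(−8) + 4·0 − t| / √25 = 7
|t − (−24)| = 7·5, so t = 11 or t = −59.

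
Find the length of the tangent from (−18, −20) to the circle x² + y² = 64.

2√165

Centre (0, 0), r² = 64. |PO|² = (−18)² + (−20)² = 724.
The tangent meets the radius at right angles, so tangent² = |PO|² − r² = 724 − 64 = 660.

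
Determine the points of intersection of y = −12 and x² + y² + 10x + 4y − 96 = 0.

(−10, −12) and (0, −12)

Substitute y = −12:
x² + 10x = 0
x = 0 or x = −10, giving (0, −12) and (−10, −12).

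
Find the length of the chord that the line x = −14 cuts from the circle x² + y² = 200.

4

Centre (0, 0), r² = 200. Perpendicular distance d from centre to line = |14| / √1 = 14.
Half the chord is √(r² − d²) = √(4), so the full chord is 4.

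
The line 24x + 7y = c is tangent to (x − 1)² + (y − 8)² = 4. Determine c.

c = 30 or c = 130

The line touches the circle iff its distance from (1, 8) is 2:
|24·1 + 7·8 − c| / √625 = 2
|c − (80)| = 2·25, so c = 130 or c = 30.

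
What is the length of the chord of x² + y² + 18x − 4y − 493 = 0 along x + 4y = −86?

Substitute y = (−86 − x)/4:
17x² + 476x + 884 = 0  ⟹  x² + 28x + 52 = 0
x = −2 or x = −26, giving (−2, −21) and (−26, −15).
Chord length = distance between (−2, −21) and (−26, −15) = √612 = 6√17.

6√17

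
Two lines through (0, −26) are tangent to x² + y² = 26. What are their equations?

5x + y = −26 and 5x − y = 26

A line y − (−26) = m(x − (0)) is tangent when its distance from (0, 0) is √26:
[m·(0) − (26)]² = 26(m² + 1)
m² − 25 = 0, so m = −5 or m = 5.
With m = −5: 5x + y = −26. With m = 5: 5x − y = 26.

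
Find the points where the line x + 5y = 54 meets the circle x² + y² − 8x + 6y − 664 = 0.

(−16, 14) and (29, 5)

Substitute y = (54 − x)/5:
26x² − 338x − 12064 = 0  ⟹  x² − 13x − 464 = 0
x = 29 or x = −16, giving (29, 5) and (−16, 14).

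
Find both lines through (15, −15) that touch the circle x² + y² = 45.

Write the tangent as mx − y + (−15 − m·(15)) = 0 and set its distance from the centre to 3√5:
[m·(−15) − (15)]² = 45(m² + 1)
2m² + 5m + 2 = 0, so m = −1/2 or m = −2.
Through (15, −15) these give x + 2y = −15 and 2x + y = 15.

x + 2y = −15 and 2x + y = 15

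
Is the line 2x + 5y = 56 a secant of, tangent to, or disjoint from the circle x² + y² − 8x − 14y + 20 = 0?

Centre (4, 7), r² = 45. Distance² from centre to line = (−13)²/29 = 169/29.
Since d² < r², the line cuts the circle twice.

secant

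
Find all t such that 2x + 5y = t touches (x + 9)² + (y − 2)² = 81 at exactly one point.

Tangency holds when the distance from the centre (−9, 2) to the line equals the radius 9:
|2·(−9) + 5·2 − t| / √29 = 9
|t − (−8)| = 9√29.

t = −8 ± 9√29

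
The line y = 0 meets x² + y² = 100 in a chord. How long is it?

20

The distance from (0, 0) to the line is 0, and r² = 100.
Chord = 2√(r² − d²) = 2·√(100) = 20.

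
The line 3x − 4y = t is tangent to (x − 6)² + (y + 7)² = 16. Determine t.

t = 26 or t = 66

For a tangent, require d(centre, line) = r = 4.
|3·6 − 4·(−7) − t| / √25 = 4
|t − (46)| = 4·5, so t = 66 or t = 26.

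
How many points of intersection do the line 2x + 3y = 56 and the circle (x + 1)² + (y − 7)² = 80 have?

d² = (2·(−1) + 3·7 − (56))²/13 = 1369/13; r² = 80.
Since d² > r², the line lies outside the circle.

0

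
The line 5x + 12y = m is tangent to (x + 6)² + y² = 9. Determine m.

m = −69 or m = 9

For a tangent, require d(centre, line) = r = 3.
|5·(−6) + 12·0 − m| / √169 = 3
|m − (−30)| = 3·13, so m = 9 or m = −69.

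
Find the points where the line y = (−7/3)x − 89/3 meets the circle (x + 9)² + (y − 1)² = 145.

From the line, y = (−89 − 7x)/3. Substituting:
58x² + 1450x + 7888 = 0  ⟹  x² + 25x + 136 = 0
x = −8 or x = −17, giving (−8, −11) and (−17, 10).

(−17, 10) and (−8, −11)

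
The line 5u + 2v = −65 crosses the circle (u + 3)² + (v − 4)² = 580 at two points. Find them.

(−21, 20) and (−5, −20)

From the line, v = (−65 − 5u)/2. Substituting:
29u² + 754u + 3045 = 0  ⟹  u² + 26u + 105 = 0
u = −5 or u = −21, giving (−5, −20) and (−21, 20).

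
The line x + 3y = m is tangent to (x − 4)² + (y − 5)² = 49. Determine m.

Tangency holds when the distance from the centre (4, 5) to the line equals the radius 7:
|1·4 + 3·5 − m| / √10 = 7
|m − (19)| = 7√10.

m = 19 ± 7√10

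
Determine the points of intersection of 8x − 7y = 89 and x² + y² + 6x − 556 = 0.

From the line, y = (−89 + 8x)/7. Substituting:
113x² − 1130x − 19323 = 0  ⟹  x² − 10x − 171 = 0
x = 19 or x = −9, giving (19, 9) and (−9, −23).

(−9, −23) and (19, 9)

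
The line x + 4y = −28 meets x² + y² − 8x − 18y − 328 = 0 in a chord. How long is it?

Centre (4, 9), r² = 425. Perpendicular distance d from centre to line = |68| / √17 = 68/√17.
Chord = 2√(r² − d²) = 2·√(153) = 6√17.

6√17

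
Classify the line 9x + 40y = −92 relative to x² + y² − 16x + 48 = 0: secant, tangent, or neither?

d² = (9·8 + 40·0 − (−92))²/1681 = 16; r² = 16.
Since d² = r², the line is tangent.

tangent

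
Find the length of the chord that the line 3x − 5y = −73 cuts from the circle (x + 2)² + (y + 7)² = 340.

Substitute y = (73 + 3x)/5:
34x² + 748x + 3264 = 0  ⟹  x² + 22x + 96 = 0
x = −6 or x = −16, giving (−6, 11) and (−16, 5).
Chord length = distance between (−6, 11) and (−16, 5) = √136 = 2√34.

2√34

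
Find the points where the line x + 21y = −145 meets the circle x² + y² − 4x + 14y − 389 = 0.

Substitute y = (−145 − x)/21:
442x² − 1768x − 193154 = 0  ⟹  x² − 4x − 437 = 0
x = 23 or x = −19, giving (23, −8) and (−19, −6).

(−19, −6) and (23, −8)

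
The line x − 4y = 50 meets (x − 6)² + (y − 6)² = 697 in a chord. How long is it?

The distance from (6, 6) to the line is 68/√17, and r² = 697.
Half the chord is √(r² − d²) = √(425), so the full chord is 10√17.

10√17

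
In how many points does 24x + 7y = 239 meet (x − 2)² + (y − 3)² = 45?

Substituting the line into the circle gives 625x² − 10660x + 45515 = 0.
Discriminant = (−10660)² − 4·625·(45515) = −151900 < 0.
No real roots: the line does not meet the circle.

0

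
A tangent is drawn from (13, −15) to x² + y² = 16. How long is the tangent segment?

The centre is (0, 0) and r = 4. The square of the distance from P to the centre is 169 + 225 = 394.
Power of the point: PT² = |PO|² − r² = 378, so PT = 3√42.

3√42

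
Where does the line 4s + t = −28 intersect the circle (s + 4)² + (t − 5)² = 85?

Express t = −4s − 28 and substitute into the circle:
17s² + 272s + 1020 = 0  ⟹  s² + 16s + 60 = 0
s = −6 or s = −10, giving (−6, −4) and (−10, 12).

(−10, 12) and (−6, −4)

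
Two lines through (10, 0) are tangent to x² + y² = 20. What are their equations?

Write the tangent as mx − y + (0 − m·(10)) = 0 and set its distance from the centre to 2√5:
[m·(−10) − (0)]² = 20(m² + 1)
4m² − 1 = 0, so m = −1/2 or m = 1/2.
Through (10, 0) these give x + 2y = 10 and x − 2y = 10.

x + 2y = 10 and x − 2y = 10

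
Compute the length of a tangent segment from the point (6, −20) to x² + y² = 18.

With centre O = (0, 0), |OP|² = 436 and r² = 18.
The tangent meets the radius at right angles, so tangent² = |PO|² − r² = 436 − 18 = 418.

√418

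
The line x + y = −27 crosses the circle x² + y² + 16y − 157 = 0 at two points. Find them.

Express y = −x − 27 and substitute into the circle:
2x² + 38x + 140 = 0  ⟹  x² + 19x + 70 = 0
x = −5 or x = −14, giving (−5, −22) and (−14, −13).

(−14, −13) and (−5, −22)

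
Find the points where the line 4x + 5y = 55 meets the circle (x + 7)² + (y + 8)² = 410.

(0, 11) and (10, 3)

From the line, y = (55 − 4x)/5. Substituting:
41x² − 410x = 0  ⟹  x² − 10x = 0
x = 10 or x = 0, giving (10, 3) and (0, 11).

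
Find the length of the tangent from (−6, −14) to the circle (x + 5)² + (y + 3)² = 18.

With centre O = (−5, −3), |OP|² = 122 and r² = 18.
The tangent meets the radius at right angles, so tangent² = |PO|² − r² = 122 − 18 = 104.

2√26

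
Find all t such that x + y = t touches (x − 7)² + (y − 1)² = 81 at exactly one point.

The line touches the circle iff its distance from (7, 1) is 9:
|1·7 + 1·1 − t| / √2 = 9
|t − (8)| = 9√2.

t = 8 ± 9√2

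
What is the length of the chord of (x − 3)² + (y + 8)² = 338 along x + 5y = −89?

6√26

The distance from (3, −8) to the line is 52/√26, and r² = 338.
Chord = 2√(r² − d²) = 2·√(234) = 6√26.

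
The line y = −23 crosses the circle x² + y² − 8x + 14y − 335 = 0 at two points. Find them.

Express y = −23 and substitute into the circle:
x² − 8x − 128 = 0
x = 16 or x = −8, giving (16, −23) and (−8, −23).

(−8, −23) and (16, −23)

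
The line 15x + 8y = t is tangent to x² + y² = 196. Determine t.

The line touches the circle iff its distance from (0, 0) is 14:
|15·0 + 8·0 − t| / √289 = 14
|t| = 14·17, so t = 238 or t = −238.

t = −238 or t = 238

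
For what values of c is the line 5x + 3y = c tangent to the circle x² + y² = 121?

For a tangent, require d(centre, line) = r = 11.
|5·0 + 3·0 − c| / √34 = 11
|c| = 11√34.

c = ±11√34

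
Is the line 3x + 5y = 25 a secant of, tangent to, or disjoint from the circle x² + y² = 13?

d² = (3·0 + 5·0 − (25))²/34 = 625/34; r² = 13.
Since d² > r², the line lies outside the circle.

disjoint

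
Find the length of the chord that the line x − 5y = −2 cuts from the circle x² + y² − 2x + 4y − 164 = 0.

The distance from (1, −2) to the line is 13/√26, and r² = 169.
Half the chord is √(r² − d²) = √(325/2), so the full chord is 5√26.

5√26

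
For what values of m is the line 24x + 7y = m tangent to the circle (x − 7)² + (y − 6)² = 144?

m = −90 or m = 510

For a tangent, require d(centre, line) = r = 12.
|24·7 + 7·6 − m| / √625 = 12
|m − (210)| = 12·25, so m = 510 or m = −90.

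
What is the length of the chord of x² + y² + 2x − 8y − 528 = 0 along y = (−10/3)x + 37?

Centre (−1, 4), r² = 545. Perpendicular distance d from centre to line = |−109| / √109 = 109/√109.
Half the chord is √(r² − d²) = √(436), so the full chord is 4√109.

4√109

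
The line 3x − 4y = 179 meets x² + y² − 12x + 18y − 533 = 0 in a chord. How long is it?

From the line, y = (−179 + 3x)/4. Substituting:
25x² − 1050x + 10625 = 0  ⟹  x² − 42x + 425 = 0
x = 25 or x = 17, giving (25, −26) and (17, −32).
|(25, −26) − (17, −32)| = √((8)² + (6)²) = 10.

10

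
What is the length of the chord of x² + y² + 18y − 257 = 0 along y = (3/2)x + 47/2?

The distance from (0, −9) to the line is 65/√13, and r² = 338.
Half the chord is √(r² − d²) = √(13), so the full chord is 2√13.

2√13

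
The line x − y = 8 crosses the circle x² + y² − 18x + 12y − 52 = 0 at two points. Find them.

From the line, y = x − 8. Substituting:
2x² − 22x − 84 = 0  ⟹  x² − 11x − 42 = 0
x = 14 or x = −3, giving (14, 6) and (−3, −11).

(−3, −11) and (14, 6)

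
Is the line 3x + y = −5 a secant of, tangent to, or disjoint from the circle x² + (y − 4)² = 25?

d² = (3·0 + 1·4 − (−5))²/10 = 81/10; r² = 25.
Since d² < r², the line cuts the circle twice.

secant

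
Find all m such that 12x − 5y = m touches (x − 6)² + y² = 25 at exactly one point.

m = 7 or m = 137

For a tangent, require d(centre, line) = r = 5.
|12·6 − 5·0 − m| / √169 = 5
|m − (72)| = 5·13, so m = 137 or m = 7.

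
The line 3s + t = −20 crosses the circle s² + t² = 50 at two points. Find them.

Express t = −3s − 20 and substitute into the circle:
10s² + 120s + 350 = 0  ⟹  s² + 12s + 35 = 0
s = −5 or s = −7, giving (−5, −5) and (−7, 1).

(−7, 1) and (−5, −5)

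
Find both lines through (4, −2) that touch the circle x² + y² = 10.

x − 3y = 10 and 3x + y = 10

Write the tangent as mx − y + (−2 − m·(4)) = 0 and set its distance from the centre to √10:
[m·(−4) − (2)]² = 10(m² + 1)
3m² + 8m − 3 = 0, so m = 1/3 or m = −3.
Through (4, −2) these give x − 3y = 10 and 3x + y = 10.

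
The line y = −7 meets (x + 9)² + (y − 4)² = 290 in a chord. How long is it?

Express y = −7 and substitute into the circle:
x² + 18x − 88 = 0
x = 4 or x = −22, giving (4, −7) and (−22, −7).
|(4, −7) − (−22, −7)| = √((26)² + (0)²) = 26.

26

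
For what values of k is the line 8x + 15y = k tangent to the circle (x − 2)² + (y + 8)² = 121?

k = −291 or k = 83

For a tangent, require d(centre, line) = r = 11.
|8·2 + 15·(−8) − k| / √289 = 11
|k − (−104)| = 11·17, so k = 83 or k = −291.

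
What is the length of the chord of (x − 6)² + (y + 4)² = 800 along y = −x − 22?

Substitute y = −x − 22:
2x² + 24x − 440 = 0  ⟹  x² + 12x − 220 = 0
x = 10 or x = −22, giving (10, −32) and (−22, 0).
Chord length = distance between (10, −32) and (−22, 0) = √2048 = 32√2.

32√2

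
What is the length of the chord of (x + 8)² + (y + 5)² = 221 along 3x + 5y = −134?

√34

The distance from (−8, −5) to the line is 85/√34, and r² = 221.
Chord = 2√(r² − d²) = 2·√(17/2) = √34.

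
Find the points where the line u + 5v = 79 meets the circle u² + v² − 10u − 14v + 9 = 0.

(4, 15) and (9, 14)

Express v = (79 − u)/5 and substitute into the circle:
26u² − 338u + 936 = 0  ⟹  u² − 13u + 36 = 0
u = 9 or u = 4, giving (9, 14) and (4, 15).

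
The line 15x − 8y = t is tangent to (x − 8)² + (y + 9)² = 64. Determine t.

t = 56 or t = 328

For a tangent, require d(centre, line) = r = 8.
|15·8 − 8·(−9) − t| / √289 = 8
|t − (192)| = 8·17, so t = 328 or t = 56.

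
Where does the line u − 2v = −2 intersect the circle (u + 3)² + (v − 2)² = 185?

Express v = (2 + u)/2 and substitute into the circle:
5u² + 20u − 700 = 0  ⟹  u² + 4u − 140 = 0
u = 10 or u = −14, giving (10, 6) and (−14, −6).

(−14, −6) and (10, 6)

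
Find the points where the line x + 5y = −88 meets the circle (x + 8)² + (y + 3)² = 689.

Express y = (−88 − x)/5 and substitute into the circle:
26x² + 546x − 10296 = 0  ⟹  x² + 21x − 396 = 0
x = 12 or x = −33, giving (12, −20) and (−33, −11).

(−33, −11) and (12, −20)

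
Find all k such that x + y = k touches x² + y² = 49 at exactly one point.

The line touches the circle iff its distance from (0, 0) is 7:
|1·0 + 1·0 − k| / √2 = 7
|k| = 7√2.

k = ±7√2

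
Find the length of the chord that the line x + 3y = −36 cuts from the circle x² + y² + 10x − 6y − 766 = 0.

Centre (−5, 3), r² = 800. Perpendicular distance d from centre to line = |40| / √10 = 40/√10.
Half the chord is √(r² − d²) = √(640), so the full chord is 16√10.

16√10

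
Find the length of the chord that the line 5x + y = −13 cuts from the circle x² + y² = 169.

5√26

Substitute y = −5x − 13:
26x² + 130x = 0  ⟹  x² + 5x = 0
x = 0 or x = −5, giving (0, −13) and (−5, 12).
Chord length = distance between (0, −13) and (−5, 12) = √650 = 5√26.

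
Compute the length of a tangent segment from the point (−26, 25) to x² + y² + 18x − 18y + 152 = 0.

With centre O = (−9, 9), |OP|² = 545 and r² = 10.
Power of the point: PT² = |PO|² − r² = 535, so PT = √535.

√535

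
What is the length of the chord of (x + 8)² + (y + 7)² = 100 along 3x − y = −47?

From the line, y = 3x + 47. Substituting:
10x² + 340x + 2880 = 0  ⟹  x² + 34x + 288 = 0
x = −16 or x = −18, giving (−16, −1) and (−18, −7).
Chord length = distance between (−16, −1) and (−18, −7) = √40 = 2√10.

2√10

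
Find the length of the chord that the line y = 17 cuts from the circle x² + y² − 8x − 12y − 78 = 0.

Centre (4, 6), r² = 130. Perpendicular distance d from centre to line = |−11| / √1 = 11.
Half the chord is √(r² − d²) = √(9), so the full chord is 6.

6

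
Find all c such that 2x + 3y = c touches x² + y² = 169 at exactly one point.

c = ±13√13

The line touches the circle iff its distance from (0, 0) is 13:
|2·0 + 3·0 − c| / √13 = 13
|c| = 13√13.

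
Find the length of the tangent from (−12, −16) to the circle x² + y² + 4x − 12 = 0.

With centre O = (−2, 0), |OP|² = 356 and r² = 16.
The tangent meets the radius at right angles, so tangent² = |PO|² − r² = 356 − 16 = 340.

2√85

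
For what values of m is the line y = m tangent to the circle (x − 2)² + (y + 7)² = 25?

m = −12 or m = −2

The line touches the circle iff its distance from (2, −7) is 5:
|0·2 + 1·(−7) − m| / √1 = 5
|m − (−7)| = 5, so m = −2 or m = −12.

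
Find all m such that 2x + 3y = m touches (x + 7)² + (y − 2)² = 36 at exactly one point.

m = −8 ± 6√13

For a tangent, require d(centre, line) = r = 6.
|2·(−7) + 3·2 − m| / √13 = 6
|m − (−8)| = 6√13.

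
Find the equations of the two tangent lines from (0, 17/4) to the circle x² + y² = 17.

x + 4y = 17 and x − 4y = −17

A line y − (17/4) = m(x − (0)) is tangent when its distance from (0, 0) is √17:
(0m − (−17/4))² = 17(m² + 1)
16m² − 1 = 0, so m = −1/4 or m = 1/4.
With m = −1/4: x + 4y = 17. With m = 1/4: x − 4y = −17.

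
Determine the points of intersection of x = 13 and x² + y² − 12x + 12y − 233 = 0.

The line gives x = 13. Substituting into the circle:
y² + 12y − 220 = 0
y = 10 or y = −22, giving (13, 10) and (13, −22).

(13, −22) and (13, 10)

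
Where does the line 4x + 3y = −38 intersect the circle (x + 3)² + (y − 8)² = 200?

(−17, 10) and (−5, −6)

Express y = (−38 − 4x)/3 and substitute into the circle:
25x² + 550x + 2125 = 0  ⟹  x² + 22x + 85 = 0
x = −5 or x = −17, giving (−5, −6) and (−17, 10).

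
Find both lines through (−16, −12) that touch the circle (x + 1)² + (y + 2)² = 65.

x − 8y = 80 and 7x − 4y = −64

Write the tangent as mx − y + (−12 − m·(−16)) = 0 and set its distance from the centre to √65:
(15m − (10))² = 65(m² + 1)
32m² − 60m + 7 = 0, so m = 1/8 or m = 7/4.
Through (−16, −12) these give x − 8y = 80 and 7x − 4y = −64.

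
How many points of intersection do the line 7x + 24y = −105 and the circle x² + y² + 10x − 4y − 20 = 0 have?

2

Substituting the line into the circle gives 625x² + 7902x + 9585 = 0.
Δ = 62441604 − 23962500 = 38479104.
Two real roots: the line is a secant.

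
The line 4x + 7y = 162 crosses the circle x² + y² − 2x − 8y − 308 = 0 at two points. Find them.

Express y = (162 − 4x)/7 and substitute into the circle:
65x² − 1170x + 2080 = 0  ⟹  x² − 18x + 32 = 0
x = 16 or x = 2, giving (16, 14) and (2, 22).

(2, 22) and (16, 14)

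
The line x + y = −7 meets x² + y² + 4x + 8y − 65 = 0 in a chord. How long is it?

The distance from (−2, −4) to the line is 1/√2, and r² = 85.
Chord = 2√(r² − d²) = 2·√(169/2) = 13√2.

13√2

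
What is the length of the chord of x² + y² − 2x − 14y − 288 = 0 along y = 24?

14

Express y = 24 and substitute into the circle:
x² − 2x − 48 = 0
x = 8 or x = −6, giving (8, 24) and (−6, 24).
Chord length = distance between (8, 24) and (−6, 24) = √196 = 14.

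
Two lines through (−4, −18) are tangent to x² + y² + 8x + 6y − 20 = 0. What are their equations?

Write the tangent as mx − y + (−18 − m·(−4)) = 0 and set its distance from the centre to 3√5:
[m·(0) − (15)]² = 45(m² + 1)
m² − 4 = 0, so m = −2 or m = 2.
Through (−4, −18) these give 2x + y = −26 and 2x − y = 10.

2x + y = −26 and 2x − y = 10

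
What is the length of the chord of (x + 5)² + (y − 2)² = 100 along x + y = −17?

2√2

The distance from (−5, 2) to the line is 14/√2, and r² = 100.
Chord = 2√(r² − d²) = 2·√(2) = 2√2.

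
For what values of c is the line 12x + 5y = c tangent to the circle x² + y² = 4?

The line touches the circle iff its distance from (0, 0) is 2:
|12·0 + 5·0 − c| / √169 = 2
|c| = 2·13, so c = 26 or c = −26.

c = −26 or c = 26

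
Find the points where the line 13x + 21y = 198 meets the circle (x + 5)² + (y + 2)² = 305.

(−9, 15) and (12, 2)

Substitute y = (198 − 13x)/21:
610x² − 1830x − 65880 = 0  ⟹  x² − 3x − 108 = 0
x = 12 or x = −9, giving (12, 2) and (−9, 15).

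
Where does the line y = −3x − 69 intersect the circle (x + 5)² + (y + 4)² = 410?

(−24, 3) and (−16, −21)

From the line, y = −3x − 69. Substituting:
10x² + 400x + 3840 = 0  ⟹  x² + 40x + 384 = 0
x = −16 or x = −24, giving (−16, −21) and (−24, 3).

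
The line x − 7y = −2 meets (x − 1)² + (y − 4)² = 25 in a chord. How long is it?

The distance from (1, 4) to the line is 25/√50, and r² = 25.
Half the chord is √(r² − d²) = √(25/2), so the full chord is 5√2.

5√2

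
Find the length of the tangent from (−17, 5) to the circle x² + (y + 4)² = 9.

The centre is (0, −4) and r = 3. The square of the distance from P to the centre is 289 + 81 = 370.
Power of the point: PT² = |PO|² − r² = 361, so PT = 19.

19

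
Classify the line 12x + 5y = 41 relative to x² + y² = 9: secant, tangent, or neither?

neither

Centre (0, 0), r² = 9. Distance² from centre to line = (−41)²/169 = 1681/169.
Since d² > r², the line lies outside the circle.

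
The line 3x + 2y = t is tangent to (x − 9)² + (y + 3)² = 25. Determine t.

t = 21 ± 5√13

The line touches the circle iff its distance from (9, −3) is 5:
|3·9 + 2·(−3) − t| / √13 = 5
|t − (21)| = 5√13.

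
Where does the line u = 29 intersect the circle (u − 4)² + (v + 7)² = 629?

(29, −9) and (29, −5)

The line gives u = 29. Substituting into the circle:
v² + 14v + 45 = 0
v = −5 or v = −9, giving (29, −5) and (29, −9).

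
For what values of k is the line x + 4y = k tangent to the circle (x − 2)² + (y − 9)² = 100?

Tangency holds when the distance from the centre (2, 9) to the line equals the radius 10:
|1·2 + 4·9 − k| / √17 = 10
|k − (38)| = 10√17.

k = 38 ± 10√17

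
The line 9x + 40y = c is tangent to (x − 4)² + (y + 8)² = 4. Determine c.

Tangency holds when the distance from the centre (4, −8) to the line equals the radius 2:
|9·4 + 40·(−8) − c| / √1681 = 2
|c − (−284)| = 2·41, so c = −202 or c = −366.

c = −366 or c = −202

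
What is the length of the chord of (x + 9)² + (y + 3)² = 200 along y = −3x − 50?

Substitute y = −3x − 50:
10x² + 300x + 2090 = 0  ⟹  x² + 30x + 209 = 0
x = −11 or x = −19, giving (−11, −17) and (−19, 7).
|(−11, −17) − (−19, 7)| = √((8)² + (−24)²) = 8√10.

8√10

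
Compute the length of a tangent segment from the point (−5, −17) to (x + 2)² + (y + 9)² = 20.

With centre O = (−2, −9), |OP|² = 73 and r² = 20.
By the tangent–radius right angle, tangent length = √(|PO|² − r²) = √53.

√53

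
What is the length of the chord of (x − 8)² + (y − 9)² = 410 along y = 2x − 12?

The distance from (8, 9) to the line is 5/√5, and r² = 410.
Chord = 2√(r² − d²) = 2·√(405) = 18√5.

18√5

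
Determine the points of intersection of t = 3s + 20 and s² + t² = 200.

(−10, −10) and (−2, 14)

Substitute t = 3s + 20:
10s² + 120s + 200 = 0  ⟹  s² + 12s + 20 = 0
s = −2 or s = −10, giving (−2, 14) and (−10, −10).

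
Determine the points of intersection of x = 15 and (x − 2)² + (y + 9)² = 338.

The line gives x = 15. Substituting into the circle:
y² + 18y − 88 = 0
y = 4 or y = −22, giving (15, 4) and (15, −22).

(15, −22) and (15, 4)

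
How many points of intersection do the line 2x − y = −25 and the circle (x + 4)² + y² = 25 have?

Centre (−4, 0), r² = 25. Distance² from centre to line = (17)²/5 = 289/5.
Since d² > r², the line lies outside the circle.

0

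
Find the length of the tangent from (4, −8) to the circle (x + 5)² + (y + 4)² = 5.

Centre (−5, −4), r² = 5. |PO|² = (9)² + (−4)² = 97.
Power of the point: PT² = |PO|² − r² = 92, so PT = 2√23.

2√23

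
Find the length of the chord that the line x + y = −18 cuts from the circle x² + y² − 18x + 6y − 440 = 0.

22√2

Centre (9, −3), r² = 530. Perpendicular distance d from centre to line = |24| / √2 = 24/√2.
Chord = 2√(r² − d²) = 2·√(242) = 22√2.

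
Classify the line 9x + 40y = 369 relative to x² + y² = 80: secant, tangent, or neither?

neither

Substituting the line into the circle gives 1681x² − 6642x + 8161 = 0.
Discriminant = (−6642)² − 4·1681·(8161) = −10758400 < 0.
No real roots: the line does not meet the circle.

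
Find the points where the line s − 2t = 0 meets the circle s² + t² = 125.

Substitute t = (s)/2:
5s² − 500 = 0  ⟹  s² − 100 = 0
s = 10 or s = −10, giving (10, 5) and (−10, −5).

(−10, −5) and (10, 5)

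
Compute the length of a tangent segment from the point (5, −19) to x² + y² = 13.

√373

Centre (0, 0), r² = 13. |PO|² = (5)² + (−19)² = 386.
Power of the point: PT² = |PO|² − r² = 373, so PT = √373.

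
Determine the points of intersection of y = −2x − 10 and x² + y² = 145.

From the line, y = −2x − 10. Substituting:
5x² + 40x − 45 = 0  ⟹  x² + 8x − 9 = 0
x = 1 or x = −9, giving (1, −12) and (−9, 8).

(−9, 8) and (1, −12)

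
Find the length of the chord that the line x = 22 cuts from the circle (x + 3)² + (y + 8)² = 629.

The line gives x = 22. Substituting into the circle:
y² + 16y + 60 = 0
y = −6 or y = −10, giving (22, −6) and (22, −10).
|(22, −6) − (22, −10)| = √((0)² + (4)²) = 4.

4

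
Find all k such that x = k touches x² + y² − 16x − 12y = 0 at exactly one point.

k = −2 or k = 18

For a tangent, require d(centre, line) = r = 10.
|1·8 + 0·6 − k| / √1 = 10
|k − (8)| = 10, so k = 18 or k = −2.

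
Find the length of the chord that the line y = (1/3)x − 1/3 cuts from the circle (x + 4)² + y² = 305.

Substitute y = (−1 + x)/3:
10x² + 70x − 2600 = 0  ⟹  x² + 7x − 260 = 0
x = 13 or x = −20, giving (13, 4) and (−20, −7).
Chord length = distance between (13, 4) and (−20, −7) = √1210 = 11√10.

11√10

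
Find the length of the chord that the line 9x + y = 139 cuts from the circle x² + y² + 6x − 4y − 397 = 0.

The distance from (−3, 2) to the line is 164/√82, and r² = 410.
Chord = 2√(r² − d²) = 2·√(82) = 2√82.

2√82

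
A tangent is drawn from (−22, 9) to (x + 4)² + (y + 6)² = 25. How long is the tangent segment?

Centre (−4, −6), r² = 25. |PO|² = (−18)² + (15)² = 549.
Power of the point: PT² = |PO|² − r² = 524, so PT = 2√131.

2√131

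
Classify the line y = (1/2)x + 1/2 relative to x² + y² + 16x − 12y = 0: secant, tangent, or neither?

secant

Substituting the line into the circle gives 5x² + 42x − 23 = 0.
Δ = 1764 − (−460) = 2224.
Two real roots: the line is a secant.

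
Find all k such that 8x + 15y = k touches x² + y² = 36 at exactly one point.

The line touches the circle iff its distance from (0, 0) is 6:
|8·0 + 15·0 − k| / √289 = 6
|k| = 6·17, so k = 102 or k = −102.

k = −102 or k = 102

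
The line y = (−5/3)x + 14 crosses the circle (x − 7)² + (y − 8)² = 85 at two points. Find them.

Substitute y = (42 − 5x)/3:
34x² − 306x = 0  ⟹  x² − 9x = 0
x = 9 or x = 0, giving (9, −1) and (0, 14).

(0, 14) and (9, −1)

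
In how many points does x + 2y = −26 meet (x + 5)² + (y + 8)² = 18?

d² = (1·(−5) + 2·(−8) − (−26))²/5 = 5; r² = 18.
Since d² < r², the line cuts the circle twice.

2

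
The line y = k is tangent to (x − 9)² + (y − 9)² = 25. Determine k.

Tangency holds when the distance from the centre (9, 9) to the line equals the radius 5:
|0·9 + 1·9 − k| / √1 = 5
|k − (9)| = 5, so k = 14 or k = 4.

k = 4 or k = 14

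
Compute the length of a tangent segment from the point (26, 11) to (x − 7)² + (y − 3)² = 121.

The centre is (7, 3) and r = 11. The square of the distance from P to the centre is 361 + 64 = 425.
Power of the point: PT² = |PO|² − r² = 304, so PT = 4√19.

4√19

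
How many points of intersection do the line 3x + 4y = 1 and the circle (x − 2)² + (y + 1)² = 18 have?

d² = (3·2 + 4·(−1) − (1))²/25 = 1/25; r² = 18.
Since d² < r², the line cuts the circle twice.

2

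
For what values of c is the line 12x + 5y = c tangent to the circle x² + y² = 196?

For a tangent, require d(centre, line) = r = 14.
|12·0 + 5·0 − c| / √169 = 14
|c| = 14·13, so c = 182 or c = −182.

c = −182 or c = 182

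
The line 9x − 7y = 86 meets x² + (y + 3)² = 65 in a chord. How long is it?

√130

The distance from (0, −3) to the line is 65/√130, and r² = 65.
Half the chord is √(r² − d²) = √(65/2), so the full chord is √130.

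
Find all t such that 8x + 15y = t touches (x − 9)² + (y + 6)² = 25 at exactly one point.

Tangency holds when the distance from the centre (9, −6) to the line equals the radius 5:
|8·9 + 15·(−6) − t| / √289 = 5
|t − (−18)| = 5·17, so t = 67 or t = −103.

t = −103 or t = 67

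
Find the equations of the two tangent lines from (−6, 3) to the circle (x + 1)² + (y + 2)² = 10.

A line y − (3) = m(x − (−6)) is tangent when its distance from (−1, −2) is √10:
(5m − (−5))² = 10(m² + 1)
3m² + 10m + 3 = 0, so m = −3 or m = −1/3.
Through (−6, 3) these give 3x + y = −15 and x + 3y = 3.

3x + y = −15 and x + 3y = 3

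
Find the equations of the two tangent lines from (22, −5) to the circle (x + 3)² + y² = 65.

x − 8y = 62 and 4x + 7y = 53

Write the tangent as mx − y + (−5 − m·(22)) = 0 and set its distance from the centre to √65:
[m·(−25) − (5)]² = 65(m² + 1)
56m² + 25m − 4 = 0, so m = 1/8 or m = −4/7.
Through (22, −5) these give x − 8y = 62 and 4x + 7y = 53.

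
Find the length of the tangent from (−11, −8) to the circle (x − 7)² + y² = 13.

Centre (7, 0), r² = 13. |PO|² = (−18)² + (−8)² = 388.
Power of the point: PT² = |PO|² − r² = 375, so PT = 5√15.

5√15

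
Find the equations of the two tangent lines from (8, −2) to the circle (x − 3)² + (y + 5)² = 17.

x + 4y = 0 and 4x − y = 34

Let a tangent through (8, −2) have slope m. Its distance from (3, −5) must equal √17:
(−5m − (−3))² = 17(m² + 1)
4m² − 15m − 4 = 0, so m = −1/4 or m = 4.
With m = −1/4: x + 4y = 0. With m = 4: 4x − y = 34.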